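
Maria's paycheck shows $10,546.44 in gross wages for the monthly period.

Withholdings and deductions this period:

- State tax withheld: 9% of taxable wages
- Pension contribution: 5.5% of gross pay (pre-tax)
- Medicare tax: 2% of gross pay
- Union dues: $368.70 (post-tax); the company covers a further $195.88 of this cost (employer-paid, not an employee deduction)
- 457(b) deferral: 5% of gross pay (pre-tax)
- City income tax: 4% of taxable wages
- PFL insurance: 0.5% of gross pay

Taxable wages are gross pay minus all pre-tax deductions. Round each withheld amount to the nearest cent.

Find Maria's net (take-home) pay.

Pension contribution: $10,546.44 × 0.055 = $580.05
457(b) deferral: $10,546.44 × 0.05 = $527.32
Pre-tax total = $580.05 + $527.32 = $1,107.37
Taxable wages = $10,546.44 − $1,107.37 = $9,439.07
State tax withheld: $9,439.07 × 0.09 = $849.52
City income tax: $9,439.07 × 0.04 = $377.56
Medicare tax: $10,546.44 × 0.02 = $210.93
PFL insurance: $10,546.44 × 0.005 = $52.73
Union dues: $368.70
(Employer's $195.88 toward union dues is not withheld from the employee.)
Total deductions = $580.05 + $527.32 + $849.52 + $377.56 + $210.93 + $52.73 + $368.70 = $2,966.81
Net pay = $10,546.44 − $2,966.81 = $7,579.63

$7,579.63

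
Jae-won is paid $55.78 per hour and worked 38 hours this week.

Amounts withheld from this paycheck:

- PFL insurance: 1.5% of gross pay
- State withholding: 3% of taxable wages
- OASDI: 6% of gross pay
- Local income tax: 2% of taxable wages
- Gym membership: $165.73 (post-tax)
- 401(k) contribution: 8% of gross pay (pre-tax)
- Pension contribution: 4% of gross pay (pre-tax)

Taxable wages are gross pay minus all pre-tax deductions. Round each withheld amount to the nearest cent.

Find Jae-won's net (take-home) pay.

Gross pay: 38 × $55.78 = $2119.64
Pension contribution: $2119.64 × 0.04 = $84.79
401(k) contribution: $2119.64 × 0.08 = $169.57
Pre-tax total = $84.79 + $169.57 = $254.36
Taxable wages = $2119.64 − $254.36 = $1865.28
State withholding: $1865.28 × 0.03 = $55.96
Local income tax: $1865.28 × 0.02 = $37.31
PFL insurance: $2119.64 × 0.015 = $31.79
OASDI: $2119.64 × 0.06 = $127.18
Gym membership: $165.73
Total deductions = $84.79 + $169.57 + $55.96 + $37.31 + $31.79 + $127.18 + $165.73 = $672.33
Net pay = $2119.64 − $672.33 = $1447.31

$1447.31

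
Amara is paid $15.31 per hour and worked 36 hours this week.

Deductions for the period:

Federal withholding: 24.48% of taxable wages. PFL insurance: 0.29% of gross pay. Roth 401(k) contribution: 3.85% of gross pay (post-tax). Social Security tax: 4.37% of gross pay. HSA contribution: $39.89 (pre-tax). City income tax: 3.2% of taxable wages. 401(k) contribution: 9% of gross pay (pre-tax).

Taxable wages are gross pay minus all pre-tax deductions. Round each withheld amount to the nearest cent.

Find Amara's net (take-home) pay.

$286.97

Gross pay: 36 × $15.31 = $551.16
HSA contribution: $39.89
401(k) contribution: $551.16 × 0.09 = $49.60
Pre-tax total = $39.89 + $49.60 = $89.49
Taxable wages = $551.16 − $89.49 = $461.67
City income tax: $461.67 × 0.032 = $14.77
Federal withholding: $461.67 × 0.2448 = $113.02
PFL insurance: $551.16 × 0.0029 = $1.60
Social Security tax: $551.16 × 0.0437 = $24.09
Roth 401(k) contribution: $551.16 × 0.0385 = $21.22
Total deductions = $39.89 + $49.60 + $14.77 + $113.02 + $1.60 + $24.09 + $21.22 = $264.19
Net pay = $551.16 − $264.19 = $286.97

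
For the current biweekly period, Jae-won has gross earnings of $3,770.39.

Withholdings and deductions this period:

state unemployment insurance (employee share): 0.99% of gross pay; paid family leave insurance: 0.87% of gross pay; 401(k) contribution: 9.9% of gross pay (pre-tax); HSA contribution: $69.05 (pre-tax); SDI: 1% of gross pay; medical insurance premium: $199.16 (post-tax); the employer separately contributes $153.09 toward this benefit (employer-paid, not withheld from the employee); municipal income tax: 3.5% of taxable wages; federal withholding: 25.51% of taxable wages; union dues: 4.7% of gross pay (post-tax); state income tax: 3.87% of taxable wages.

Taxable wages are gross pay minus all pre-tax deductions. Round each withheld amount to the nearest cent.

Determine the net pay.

HSA contribution: $69.05
401(k) contribution: $3,770.39 × 0.099 = $373.27
Pre-tax total = $69.05 + $373.27 = $442.32
Taxable wages = $3,770.39 − $442.32 = $3,328.07
Federal withholding: $3,328.07 × 0.2551 = $848.99
State income tax: $3,328.07 × 0.0387 = $128.80
Municipal income tax: $3,328.07 × 0.035 = $116.48
SDI: $3,770.39 × 0.01 = $37.70
Paid family leave insurance: $3,770.39 × 0.0087 = $32.80
State unemployment insurance (employee share): $3,770.39 × 0.0099 = $37.33
Union dues: $3,770.39 × 0.047 = $177.21
Medical insurance premium: $199.16
(Employer's $153.09 toward medical insurance premium is not withheld from the employee.)
Total deductions = $69.05 + $373.27 + $848.99 + $128.80 + $116.48 + $37.70 + $32.80 + $37.33 + $177.21 + $199.16 = $2,020.79
Net pay = $3,770.39 − $2,020.79 = $1,749.60

$1,749.60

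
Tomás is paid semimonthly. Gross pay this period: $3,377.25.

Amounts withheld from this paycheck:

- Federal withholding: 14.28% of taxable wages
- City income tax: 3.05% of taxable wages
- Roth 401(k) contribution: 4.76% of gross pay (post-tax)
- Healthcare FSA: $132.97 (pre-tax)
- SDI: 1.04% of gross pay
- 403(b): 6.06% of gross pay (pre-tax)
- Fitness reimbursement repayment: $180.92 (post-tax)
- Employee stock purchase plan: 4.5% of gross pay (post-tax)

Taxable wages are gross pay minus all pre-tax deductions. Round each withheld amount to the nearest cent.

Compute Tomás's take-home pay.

403(b): $3,377.25 × 0.0606 = $204.66
Healthcare FSA: $132.97
Pre-tax total = $204.66 + $132.97 = $337.63
Taxable wages = $3,377.25 − $337.63 = $3,039.62
Federal withholding: $3,039.62 × 0.1428 = $434.06
City income tax: $3,039.62 × 0.0305 = $92.71
SDI: $3,377.25 × 0.0104 = $35.12
Fitness reimbursement repayment: $180.92
Roth 401(k) contribution: $3,377.25 × 0.0476 = $160.76
Employee stock purchase plan: $3,377.25 × 0.045 = $151.98
Total deductions = $204.66 + $132.97 + $434.06 + $92.71 + $35.12 + $180.92 + $160.76 + $151.98 = $1,393.18
Net pay = $3,377.25 − $1,393.18 = $1,984.07

$1,984.07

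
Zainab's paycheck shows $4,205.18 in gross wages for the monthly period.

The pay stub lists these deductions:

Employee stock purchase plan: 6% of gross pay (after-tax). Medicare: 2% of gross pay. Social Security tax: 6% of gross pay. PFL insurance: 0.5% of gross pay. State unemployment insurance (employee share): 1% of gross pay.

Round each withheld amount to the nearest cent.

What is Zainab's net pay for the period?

Medicare: $4,205.18 × 0.02 = $84.10
PFL insurance: $4,205.18 × 0.005 = $21.03
Social Security tax: $4,205.18 × 0.06 = $252.31
State unemployment insurance (employee share): $4,205.18 × 0.01 = $42.05
Employee stock purchase plan: $4,205.18 × 0.06 = $252.31
Total deductions = $84.10 + $21.03 + $252.31 + $42.05 + $252.31 = $651.80
Net pay = $4,205.18 − $651.80 = $3,553.38

$3,553.38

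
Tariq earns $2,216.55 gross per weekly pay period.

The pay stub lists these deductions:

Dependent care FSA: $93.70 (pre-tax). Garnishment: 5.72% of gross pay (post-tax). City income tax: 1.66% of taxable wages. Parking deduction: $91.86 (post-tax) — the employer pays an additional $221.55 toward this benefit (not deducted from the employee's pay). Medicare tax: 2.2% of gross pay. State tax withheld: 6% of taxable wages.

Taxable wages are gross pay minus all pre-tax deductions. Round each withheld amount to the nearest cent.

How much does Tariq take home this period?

Dependent care FSA: $93.70
Taxable wages = $2,216.55 − $93.70 = $2,122.85
City income tax: $2,122.85 × 0.0166 = $35.24
State tax withheld: $2,122.85 × 0.06 = $127.37
Medicare tax: $2,216.55 × 0.022 = $48.76
Parking deduction: $91.86
Garnishment: $2,216.55 × 0.0572 = $126.79
(Employer's $221.55 toward parking deduction is not withheld from the employee.)
Total deductions = $93.70 + $35.24 + $127.37 + $48.76 + $91.86 + $126.79 = $523.72
Net pay = $2,216.55 − $523.72 = $1,692.83

$1,692.83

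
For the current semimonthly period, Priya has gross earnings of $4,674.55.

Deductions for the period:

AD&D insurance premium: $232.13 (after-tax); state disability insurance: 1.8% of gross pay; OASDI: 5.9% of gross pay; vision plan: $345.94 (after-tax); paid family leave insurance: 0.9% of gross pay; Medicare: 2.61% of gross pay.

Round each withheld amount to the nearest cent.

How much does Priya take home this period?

$3,572.46

Medicare: $4,674.55 × 0.0261 = $122.01
Paid family leave insurance: $4,674.55 × 0.009 = $42.07
OASDI: $4,674.55 × 0.059 = $275.80
State disability insurance: $4,674.55 × 0.018 = $84.14
Vision plan: $345.94
AD&D insurance premium: $232.13
Total deductions = $122.01 + $42.07 + $275.80 + $84.14 + $345.94 + $232.13 = $1,102.09
Net pay = $4,674.55 − $1,102.09 = $3,572.46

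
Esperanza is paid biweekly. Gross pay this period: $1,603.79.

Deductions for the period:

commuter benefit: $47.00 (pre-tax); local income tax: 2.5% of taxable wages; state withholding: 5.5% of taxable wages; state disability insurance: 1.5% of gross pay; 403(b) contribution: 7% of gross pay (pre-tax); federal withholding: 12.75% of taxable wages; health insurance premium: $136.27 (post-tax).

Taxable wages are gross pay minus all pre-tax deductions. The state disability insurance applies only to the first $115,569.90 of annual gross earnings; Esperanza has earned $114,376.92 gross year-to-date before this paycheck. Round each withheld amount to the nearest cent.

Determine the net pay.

$990.62

403(b) contribution: $1,603.79 × 0.07 = $112.27
Commuter benefit: $47.00
Pre-tax total = $112.27 + $47.00 = $159.27
Taxable wages = $1,603.79 − $159.27 = $1,444.52
State withholding: $1,444.52 × 0.055 = $79.45
Local income tax: $1,444.52 × 0.025 = $36.11
Federal withholding: $1,444.52 × 0.1275 = $184.18
State disability insurance: only $115,569.90 − $114,376.92 = $1,192.98 of this check is subject → $1,192.98 × 0.015 = $17.89
Health insurance premium: $136.27
Total deductions = $112.27 + $47.00 + $79.45 + $36.11 + $184.18 + $17.89 + $136.27 = $613.17
Net pay = $1,603.79 − $613.17 = $990.62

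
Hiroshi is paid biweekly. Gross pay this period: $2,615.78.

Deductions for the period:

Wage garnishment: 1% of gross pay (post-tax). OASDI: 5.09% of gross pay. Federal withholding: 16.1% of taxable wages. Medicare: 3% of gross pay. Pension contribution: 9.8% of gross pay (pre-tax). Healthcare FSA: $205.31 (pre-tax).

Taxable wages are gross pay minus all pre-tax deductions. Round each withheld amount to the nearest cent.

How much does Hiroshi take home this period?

$1,569.54

Pension contribution: $2,615.78 × 0.098 = $256.35
Healthcare FSA: $205.31
Pre-tax total = $256.35 + $205.31 = $461.66
Taxable wages = $2,615.78 − $461.66 = $2,154.12
Federal withholding: $2,154.12 × 0.161 = $346.81
Medicare: $2,615.78 × 0.03 = $78.47
OASDI: $2,615.78 × 0.0509 = $133.14
Wage garnishment: $2,615.78 × 0.01 = $26.16
Total deductions = $256.35 + $205.31 + $346.81 + $78.47 + $133.14 + $26.16 = $1,046.24
Net pay = $2,615.78 − $1,046.24 = $1,569.54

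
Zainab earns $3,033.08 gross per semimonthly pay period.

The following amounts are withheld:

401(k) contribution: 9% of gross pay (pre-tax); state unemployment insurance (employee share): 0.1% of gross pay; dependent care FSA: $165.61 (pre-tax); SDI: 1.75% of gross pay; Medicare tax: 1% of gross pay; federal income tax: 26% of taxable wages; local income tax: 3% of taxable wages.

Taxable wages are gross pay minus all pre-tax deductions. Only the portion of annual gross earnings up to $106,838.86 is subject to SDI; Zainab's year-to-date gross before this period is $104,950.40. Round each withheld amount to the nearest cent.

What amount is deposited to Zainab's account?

$1,775.68

Dependent care FSA: $165.61
401(k) contribution: $3,033.08 × 0.09 = $272.98
Pre-tax total = $165.61 + $272.98 = $438.59
Taxable wages = $3,033.08 − $438.59 = $2,594.49
Local income tax: $2,594.49 × 0.03 = $77.83
Federal income tax: $2,594.49 × 0.26 = $674.57
Medicare tax: $3,033.08 × 0.01 = $30.33
SDI: only $106,838.86 − $104,950.40 = $1,888.46 of this check is subject → $1,888.46 × 0.0175 = $33.05
State unemployment insurance (employee share): $3,033.08 × 0.001 = $3.03
Total deductions = $165.61 + $272.98 + $77.83 + $674.57 + $30.33 + $33.05 + $3.03 = $1,257.40
Net pay = $3,033.08 − $1,257.40 = $1,775.68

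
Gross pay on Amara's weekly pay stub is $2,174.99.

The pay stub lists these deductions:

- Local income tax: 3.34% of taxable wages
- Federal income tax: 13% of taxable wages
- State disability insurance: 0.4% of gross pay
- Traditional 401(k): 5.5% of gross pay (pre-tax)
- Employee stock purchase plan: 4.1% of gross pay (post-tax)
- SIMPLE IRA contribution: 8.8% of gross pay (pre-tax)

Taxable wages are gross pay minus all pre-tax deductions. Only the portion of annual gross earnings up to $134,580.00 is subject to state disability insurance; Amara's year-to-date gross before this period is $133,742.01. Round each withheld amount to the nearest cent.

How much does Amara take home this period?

Traditional 401(k): $2,174.99 × 0.055 = $119.62
SIMPLE IRA contribution: $2,174.99 × 0.088 = $191.40
Pre-tax total = $119.62 + $191.40 = $311.02
Taxable wages = $2,174.99 − $311.02 = $1,863.97
Local income tax: $1,863.97 × 0.0334 = $62.26
Federal income tax: $1,863.97 × 0.13 = $242.32
State disability insurance: only $134,580.00 − $133,742.01 = $837.99 of this check is subject → $837.99 × 0.004 = $3.35
Employee stock purchase plan: $2,174.99 × 0.041 = $89.17
Total deductions = $119.62 + $191.40 + $62.26 + $242.32 + $3.35 + $89.17 = $708.12
Net pay = $2,174.99 − $708.12 = $1,466.87

$1,466.87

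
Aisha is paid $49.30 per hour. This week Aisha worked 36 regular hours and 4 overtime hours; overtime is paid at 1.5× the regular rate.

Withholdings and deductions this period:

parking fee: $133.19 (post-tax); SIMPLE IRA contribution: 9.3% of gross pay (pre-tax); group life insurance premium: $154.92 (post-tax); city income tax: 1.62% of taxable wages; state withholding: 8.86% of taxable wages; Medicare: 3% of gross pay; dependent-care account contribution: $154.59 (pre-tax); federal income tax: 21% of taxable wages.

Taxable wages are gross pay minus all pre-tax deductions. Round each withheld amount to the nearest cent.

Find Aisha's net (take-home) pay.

$830.67

Regular pay: 36 × $49.30 = $1,774.80
Overtime pay: 4 × $49.30 × 1.5 = $295.80
Gross pay = $1,774.80 + $295.80 = $2,070.60
SIMPLE IRA contribution: $2,070.60 × 0.093 = $192.57
Dependent-care account contribution: $154.59
Pre-tax total = $192.57 + $154.59 = $347.16
Taxable wages = $2,070.60 − $347.16 = $1,723.44
City income tax: $1,723.44 × 0.0162 = $27.92
State withholding: $1,723.44 × 0.0886 = $152.70
Federal income tax: $1,723.44 × 0.21 = $361.92
Medicare: $2,070.60 × 0.03 = $62.12
Parking fee: $133.19
Group life insurance premium: $154.92
Total deductions = $192.57 + $154.59 + $27.92 + $152.70 + $361.92 + $62.12 + $133.19 + $154.92 = $1,239.93
Net pay = $2,070.60 − $1,239.93 = $830.67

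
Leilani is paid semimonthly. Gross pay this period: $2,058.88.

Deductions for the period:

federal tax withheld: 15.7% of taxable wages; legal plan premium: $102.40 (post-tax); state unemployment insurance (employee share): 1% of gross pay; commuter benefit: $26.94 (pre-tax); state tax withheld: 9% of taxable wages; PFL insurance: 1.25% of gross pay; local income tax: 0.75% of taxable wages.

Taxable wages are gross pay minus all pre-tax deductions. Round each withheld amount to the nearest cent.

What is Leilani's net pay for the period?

Commuter benefit: $26.94
Taxable wages = $2,058.88 − $26.94 = $2,031.94
Federal tax withheld: $2,031.94 × 0.157 = $319.01
State tax withheld: $2,031.94 × 0.09 = $182.87
Local income tax: $2,031.94 × 0.0075 = $15.24
PFL insurance: $2,058.88 × 0.0125 = $25.74
State unemployment insurance (employee share): $2,058.88 × 0.01 = $20.59
Legal plan premium: $102.40
Total deductions = $26.94 + $319.01 + $182.87 + $15.24 + $25.74 + $20.59 + $102.40 = $692.79
Net pay = $2,058.88 − $692.79 = $1,366.09

$1,366.09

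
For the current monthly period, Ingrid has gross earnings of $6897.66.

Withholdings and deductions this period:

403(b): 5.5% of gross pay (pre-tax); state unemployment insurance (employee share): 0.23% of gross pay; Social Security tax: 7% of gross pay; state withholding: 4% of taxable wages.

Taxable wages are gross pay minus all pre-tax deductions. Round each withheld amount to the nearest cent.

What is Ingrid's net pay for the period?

403(b): $6897.66 × 0.055 = $379.37
Taxable wages = $6897.66 − $379.37 = $6518.29
State withholding: $6518.29 × 0.04 = $260.73
Social Security tax: $6897.66 × 0.07 = $482.84
State unemployment insurance (employee share): $6897.66 × 0.0023 = $15.86
Total deductions = $379.37 + $260.73 + $482.84 + $15.86 = $1138.80
Net pay = $6897.66 − $1138.80 = $5758.86

$5758.86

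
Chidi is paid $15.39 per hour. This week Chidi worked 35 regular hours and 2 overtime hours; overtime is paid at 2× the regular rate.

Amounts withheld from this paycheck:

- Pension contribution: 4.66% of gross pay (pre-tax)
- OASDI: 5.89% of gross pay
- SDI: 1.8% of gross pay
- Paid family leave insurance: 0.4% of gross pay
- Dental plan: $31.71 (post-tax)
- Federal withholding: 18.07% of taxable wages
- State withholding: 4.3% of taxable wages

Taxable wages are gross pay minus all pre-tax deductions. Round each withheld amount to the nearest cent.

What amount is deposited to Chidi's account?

Regular pay: 35 × $15.39 = $538.65
Overtime pay: 2 × $15.39 × 2 = $61.56
Gross pay = $538.65 + $61.56 = $600.21
Pension contribution: $600.21 × 0.0466 = $27.97
Taxable wages = $600.21 − $27.97 = $572.24
State withholding: $572.24 × 0.043 = $24.61
Federal withholding: $572.24 × 0.1807 = $103.40
OASDI: $600.21 × 0.0589 = $35.35
Paid family leave insurance: $600.21 × 0.004 = $2.40
SDI: $600.21 × 0.018 = $10.80
Dental plan: $31.71
Total deductions = $27.97 + $24.61 + $103.40 + $35.35 + $2.40 + $10.80 + $31.71 = $236.24
Net pay = $600.21 − $236.24 = $363.97

$363.97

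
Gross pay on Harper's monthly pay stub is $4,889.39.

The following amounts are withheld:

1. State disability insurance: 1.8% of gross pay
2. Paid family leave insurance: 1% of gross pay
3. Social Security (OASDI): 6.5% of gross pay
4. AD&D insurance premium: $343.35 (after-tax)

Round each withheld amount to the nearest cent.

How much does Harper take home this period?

Social Security (OASDI): $4,889.39 × 0.065 = $317.81
Paid family leave insurance: $4,889.39 × 0.01 = $48.89
State disability insurance: $4,889.39 × 0.018 = $88.01
AD&D insurance premium: $343.35
Total deductions = $317.81 + $48.89 + $88.01 + $343.35 = $798.06
Net pay = $4,889.39 − $798.06 = $4,091.33

$4,091.33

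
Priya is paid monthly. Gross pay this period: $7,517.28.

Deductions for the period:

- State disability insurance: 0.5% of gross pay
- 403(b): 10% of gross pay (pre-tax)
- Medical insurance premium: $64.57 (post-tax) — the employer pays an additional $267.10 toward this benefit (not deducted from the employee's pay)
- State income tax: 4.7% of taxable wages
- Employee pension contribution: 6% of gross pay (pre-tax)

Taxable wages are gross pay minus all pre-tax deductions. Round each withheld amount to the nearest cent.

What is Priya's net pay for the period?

$5,915.57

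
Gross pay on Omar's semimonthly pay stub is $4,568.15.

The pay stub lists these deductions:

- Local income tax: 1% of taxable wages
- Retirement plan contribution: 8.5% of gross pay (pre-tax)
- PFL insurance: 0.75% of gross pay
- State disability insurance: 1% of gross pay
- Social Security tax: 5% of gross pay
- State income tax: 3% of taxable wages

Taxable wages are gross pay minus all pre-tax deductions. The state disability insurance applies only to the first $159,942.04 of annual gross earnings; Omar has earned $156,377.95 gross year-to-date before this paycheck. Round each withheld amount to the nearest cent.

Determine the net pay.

$3,714.35

Retirement plan contribution: $4,568.15 × 0.085 = $388.29
Taxable wages = $4,568.15 − $388.29 = $4,179.86
Local income tax: $4,179.86 × 0.01 = $41.80
State income tax: $4,179.86 × 0.03 = $125.40
State disability insurance: only $159,942.04 − $156,377.95 = $3,564.09 of this check is subject → $3,564.09 × 0.01 = $35.64
Social Security tax: $4,568.15 × 0.05 = $228.41
PFL insurance: $4,568.15 × 0.0075 = $34.26
Total deductions = $388.29 + $41.80 + $125.40 + $35.64 + $228.41 + $34.26 = $853.80
Net pay = $4,568.15 − $853.80 = $3,714.35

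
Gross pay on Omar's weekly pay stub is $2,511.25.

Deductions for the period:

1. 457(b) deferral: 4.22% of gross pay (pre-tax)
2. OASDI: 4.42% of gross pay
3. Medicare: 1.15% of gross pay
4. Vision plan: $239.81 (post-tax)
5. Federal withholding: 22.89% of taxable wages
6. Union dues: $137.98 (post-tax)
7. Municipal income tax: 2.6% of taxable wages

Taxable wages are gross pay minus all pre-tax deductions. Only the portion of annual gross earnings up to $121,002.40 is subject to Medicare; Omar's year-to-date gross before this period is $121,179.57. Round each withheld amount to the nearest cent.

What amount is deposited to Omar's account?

457(b) deferral: $2,511.25 × 0.0422 = $105.97
Taxable wages = $2,511.25 − $105.97 = $2,405.28
Federal withholding: $2,405.28 × 0.2289 = $550.57
Municipal income tax: $2,405.28 × 0.026 = $62.54
Medicare: annual cap $121,002.40 already reached (YTD $121,179.57), so $0.00
OASDI: $2,511.25 × 0.0442 = $111.00
Union dues: $137.98
Vision plan: $239.81
Total deductions = $105.97 + $550.57 + $62.54 + $0.00 + $111.00 + $137.98 + $239.81 = $1,207.87
Net pay = $2,511.25 − $1,207.87 = $1,303.38

$1,303.38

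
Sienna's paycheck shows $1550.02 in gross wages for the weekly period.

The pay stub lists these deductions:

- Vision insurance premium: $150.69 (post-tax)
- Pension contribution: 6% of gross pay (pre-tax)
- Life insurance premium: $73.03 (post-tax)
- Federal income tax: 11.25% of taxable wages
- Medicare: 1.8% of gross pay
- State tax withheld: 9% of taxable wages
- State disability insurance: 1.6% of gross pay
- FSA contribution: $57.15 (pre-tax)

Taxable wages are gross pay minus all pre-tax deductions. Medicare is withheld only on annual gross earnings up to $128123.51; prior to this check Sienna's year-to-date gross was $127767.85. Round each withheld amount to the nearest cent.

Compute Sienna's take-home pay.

FSA contribution: $57.15
Pension contribution: $1550.02 × 0.06 = $93.00
Pre-tax total = $57.15 + $93.00 = $150.15
Taxable wages = $1550.02 − $150.15 = $1399.87
Federal income tax: $1399.87 × 0.1125 = $157.49
State tax withheld: $1399.87 × 0.09 = $125.99
State disability insurance: $1550.02 × 0.016 = $24.80
Medicare: only $128123.51 − $127767.85 = $355.66 of this check is subject → $355.66 × 0.018 = $6.40
Life insurance premium: $73.03
Vision insurance premium: $150.69
Total deductions = $57.15 + $93.00 + $157.49 + $125.99 + $24.80 + $6.40 + $73.03 + $150.69 = $688.55
Net pay = $1550.02 − $688.55 = $861.47

$861.47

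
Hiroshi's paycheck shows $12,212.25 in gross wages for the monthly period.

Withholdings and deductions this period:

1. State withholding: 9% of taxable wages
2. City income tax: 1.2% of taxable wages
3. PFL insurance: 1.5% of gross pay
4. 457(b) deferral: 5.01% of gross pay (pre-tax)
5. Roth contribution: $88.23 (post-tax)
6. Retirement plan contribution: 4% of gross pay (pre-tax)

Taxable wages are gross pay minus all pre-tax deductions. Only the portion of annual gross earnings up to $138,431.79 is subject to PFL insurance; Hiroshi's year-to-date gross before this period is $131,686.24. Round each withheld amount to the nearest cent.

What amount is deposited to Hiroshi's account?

$9,789.11

457(b) deferral: $12,212.25 × 0.0501 = $611.83
Retirement plan contribution: $12,212.25 × 0.04 = $488.49
Pre-tax total = $611.83 + $488.49 = $1,100.32
Taxable wages = $12,212.25 − $1,100.32 = $11,111.93
City income tax: $11,111.93 × 0.012 = $133.34
State withholding: $11,111.93 × 0.09 = $1,000.07
PFL insurance: only $138,431.79 − $131,686.24 = $6,745.55 of this check is subject → $6,745.55 × 0.015 = $101.18
Roth contribution: $88.23
Total deductions = $611.83 + $488.49 + $133.34 + $1,000.07 + $101.18 + $88.23 = $2,423.14
Net pay = $12,212.25 − $2,423.14 = $9,789.11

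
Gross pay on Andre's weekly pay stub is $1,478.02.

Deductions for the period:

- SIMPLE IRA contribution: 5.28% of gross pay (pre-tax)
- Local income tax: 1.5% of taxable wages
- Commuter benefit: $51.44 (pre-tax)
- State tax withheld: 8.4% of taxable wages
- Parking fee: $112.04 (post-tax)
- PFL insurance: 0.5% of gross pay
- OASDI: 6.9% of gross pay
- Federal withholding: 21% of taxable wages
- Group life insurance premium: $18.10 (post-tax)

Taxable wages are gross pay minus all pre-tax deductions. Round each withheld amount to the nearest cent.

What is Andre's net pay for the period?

$692.33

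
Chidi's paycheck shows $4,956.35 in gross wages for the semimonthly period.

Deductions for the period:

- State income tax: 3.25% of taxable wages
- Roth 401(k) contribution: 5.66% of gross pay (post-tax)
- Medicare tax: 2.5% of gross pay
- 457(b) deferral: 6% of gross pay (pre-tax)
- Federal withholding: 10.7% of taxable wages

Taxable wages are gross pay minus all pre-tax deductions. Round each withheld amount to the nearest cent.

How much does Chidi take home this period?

$3,604.60

457(b) deferral: $4,956.35 × 0.06 = $297.38
Taxable wages = $4,956.35 − $297.38 = $4,658.97
State income tax: $4,658.97 × 0.0325 = $151.42
Federal withholding: $4,658.97 × 0.107 = $498.51
Medicare tax: $4,956.35 × 0.025 = $123.91
Roth 401(k) contribution: $4,956.35 × 0.0566 = $280.53
Total deductions = $297.38 + $151.42 + $498.51 + $123.91 + $280.53 = $1,351.75
Net pay = $4,956.35 − $1,351.75 = $3,604.60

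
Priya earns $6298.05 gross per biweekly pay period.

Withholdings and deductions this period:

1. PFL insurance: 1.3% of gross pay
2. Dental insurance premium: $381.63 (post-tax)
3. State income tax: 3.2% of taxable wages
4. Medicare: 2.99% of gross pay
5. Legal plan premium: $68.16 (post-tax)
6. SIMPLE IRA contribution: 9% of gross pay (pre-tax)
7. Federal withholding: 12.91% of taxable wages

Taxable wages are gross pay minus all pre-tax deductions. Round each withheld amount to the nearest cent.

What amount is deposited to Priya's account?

SIMPLE IRA contribution: $6298.05 × 0.09 = $566.82
Taxable wages = $6298.05 − $566.82 = $5731.23
Federal withholding: $5731.23 × 0.1291 = $739.90
State income tax: $5731.23 × 0.032 = $183.40
PFL insurance: $6298.05 × 0.013 = $81.87
Medicare: $6298.05 × 0.0299 = $188.31
Dental insurance premium: $381.63
Legal plan premium: $68.16
Total deductions = $566.82 + $739.90 + $183.40 + $81.87 + $188.31 + $381.63 + $68.16 = $2210.09
Net pay = $6298.05 − $2210.09 = $4087.96

$4087.96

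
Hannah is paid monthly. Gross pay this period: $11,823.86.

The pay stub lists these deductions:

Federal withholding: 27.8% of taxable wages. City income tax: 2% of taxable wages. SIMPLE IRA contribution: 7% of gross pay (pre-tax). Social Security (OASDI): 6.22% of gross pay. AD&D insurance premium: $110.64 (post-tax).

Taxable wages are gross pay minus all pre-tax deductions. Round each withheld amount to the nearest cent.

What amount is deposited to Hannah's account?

SIMPLE IRA contribution: $11,823.86 × 0.07 = $827.67
Taxable wages = $11,823.86 − $827.67 = $10,996.19
Federal withholding: $10,996.19 × 0.278 = $3,056.94
City income tax: $10,996.19 × 0.02 = $219.92
Social Security (OASDI): $11,823.86 × 0.0622 = $735.44
AD&D insurance premium: $110.64
Total deductions = $827.67 + $3,056.94 + $219.92 + $735.44 + $110.64 = $4,950.61
Net pay = $11,823.86 − $4,950.61 = $6,873.25

$6,873.25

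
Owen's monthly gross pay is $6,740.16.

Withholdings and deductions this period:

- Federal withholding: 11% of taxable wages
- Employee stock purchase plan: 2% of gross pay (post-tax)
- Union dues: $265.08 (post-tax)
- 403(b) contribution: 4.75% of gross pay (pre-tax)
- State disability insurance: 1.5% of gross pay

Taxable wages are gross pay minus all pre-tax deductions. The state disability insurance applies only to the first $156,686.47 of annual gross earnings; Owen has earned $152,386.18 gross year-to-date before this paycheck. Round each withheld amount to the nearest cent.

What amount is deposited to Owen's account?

403(b) contribution: $6,740.16 × 0.0475 = $320.16
Taxable wages = $6,740.16 − $320.16 = $6,420.00
Federal withholding: $6,420.00 × 0.11 = $706.20
State disability insurance: only $156,686.47 − $152,386.18 = $4,300.29 of this check is subject → $4,300.29 × 0.015 = $64.50
Union dues: $265.08
Employee stock purchase plan: $6,740.16 × 0.02 = $134.80
Total deductions = $320.16 + $706.20 + $64.50 + $265.08 + $134.80 = $1,490.74
Net pay = $6,740.16 − $1,490.74 = $5,249.42

$5,249.42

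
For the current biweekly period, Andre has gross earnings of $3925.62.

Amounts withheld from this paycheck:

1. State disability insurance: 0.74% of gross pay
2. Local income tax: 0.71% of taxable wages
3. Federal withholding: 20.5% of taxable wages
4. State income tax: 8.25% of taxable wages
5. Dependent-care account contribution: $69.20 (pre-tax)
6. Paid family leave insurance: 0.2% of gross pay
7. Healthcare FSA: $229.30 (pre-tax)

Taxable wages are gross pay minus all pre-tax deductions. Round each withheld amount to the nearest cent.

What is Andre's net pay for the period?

Dependent-care account contribution: $69.20
Healthcare FSA: $229.30
Pre-tax total = $69.20 + $229.30 = $298.50
Taxable wages = $3925.62 − $298.50 = $3627.12
Federal withholding: $3627.12 × 0.205 = $743.56
State income tax: $3627.12 × 0.0825 = $299.24
Local income tax: $3627.12 × 0.0071 = $25.75
Paid family leave insurance: $3925.62 × 0.002 = $7.85
State disability insurance: $3925.62 × 0.0074 = $29.05
Total deductions = $69.20 + $229.30 + $743.56 + $299.24 + $25.75 + $7.85 + $29.05 = $1403.95
Net pay = $3925.62 − $1403.95 = $2521.67

$2521.67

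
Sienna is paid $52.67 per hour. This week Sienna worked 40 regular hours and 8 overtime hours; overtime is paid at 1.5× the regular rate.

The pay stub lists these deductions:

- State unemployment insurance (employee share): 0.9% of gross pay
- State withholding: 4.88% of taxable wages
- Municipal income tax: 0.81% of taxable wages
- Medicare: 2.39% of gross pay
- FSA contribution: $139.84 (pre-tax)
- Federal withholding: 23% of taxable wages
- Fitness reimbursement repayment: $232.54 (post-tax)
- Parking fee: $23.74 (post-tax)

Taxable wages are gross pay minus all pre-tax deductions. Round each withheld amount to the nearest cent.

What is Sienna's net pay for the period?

Regular pay: 40 × $52.67 = $2,106.80
Overtime pay: 8 × $52.67 × 1.5 = $632.04
Gross pay = $2,106.80 + $632.04 = $2,738.84
FSA contribution: $139.84
Taxable wages = $2,738.84 − $139.84 = $2,599.00
Municipal income tax: $2,599.00 × 0.0081 = $21.05
State withholding: $2,599.00 × 0.0488 = $126.83
Federal withholding: $2,599.00 × 0.23 = $597.77
Medicare: $2,738.84 × 0.0239 = $65.46
State unemployment insurance (employee share): $2,738.84 × 0.009 = $24.65
Fitness reimbursement repayment: $232.54
Parking fee: $23.74
Total deductions = $139.84 + $21.05 + $126.83 + $597.77 + $65.46 + $24.65 + $232.54 + $23.74 = $1,231.88
Net pay = $2,738.84 − $1,231.88 = $1,506.96

$1,506.96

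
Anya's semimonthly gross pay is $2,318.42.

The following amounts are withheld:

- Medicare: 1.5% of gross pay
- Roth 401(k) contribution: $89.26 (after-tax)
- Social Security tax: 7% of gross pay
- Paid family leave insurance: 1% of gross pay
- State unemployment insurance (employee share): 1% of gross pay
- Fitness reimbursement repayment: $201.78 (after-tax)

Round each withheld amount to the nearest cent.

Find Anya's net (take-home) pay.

$1,783.95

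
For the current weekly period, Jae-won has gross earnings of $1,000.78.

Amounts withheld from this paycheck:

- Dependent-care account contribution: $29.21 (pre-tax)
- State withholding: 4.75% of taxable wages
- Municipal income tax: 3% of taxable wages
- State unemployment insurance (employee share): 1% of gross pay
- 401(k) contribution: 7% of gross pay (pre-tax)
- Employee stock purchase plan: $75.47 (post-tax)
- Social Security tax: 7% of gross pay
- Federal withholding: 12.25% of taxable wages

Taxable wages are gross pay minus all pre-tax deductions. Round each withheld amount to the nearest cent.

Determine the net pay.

$565.68

Dependent-care account contribution: $29.21
401(k) contribution: $1,000.78 × 0.07 = $70.05
Pre-tax total = $29.21 + $70.05 = $99.26
Taxable wages = $1,000.78 − $99.26 = $901.52
State withholding: $901.52 × 0.0475 = $42.82
Federal withholding: $901.52 × 0.1225 = $110.44
Municipal income tax: $901.52 × 0.03 = $27.05
State unemployment insurance (employee share): $1,000.78 × 0.01 = $10.01
Social Security tax: $1,000.78 × 0.07 = $70.05
Employee stock purchase plan: $75.47
Total deductions = $29.21 + $70.05 + $42.82 + $110.44 + $27.05 + $10.01 + $70.05 + $75.47 = $435.10
Net pay = $1,000.78 − $435.10 = $565.68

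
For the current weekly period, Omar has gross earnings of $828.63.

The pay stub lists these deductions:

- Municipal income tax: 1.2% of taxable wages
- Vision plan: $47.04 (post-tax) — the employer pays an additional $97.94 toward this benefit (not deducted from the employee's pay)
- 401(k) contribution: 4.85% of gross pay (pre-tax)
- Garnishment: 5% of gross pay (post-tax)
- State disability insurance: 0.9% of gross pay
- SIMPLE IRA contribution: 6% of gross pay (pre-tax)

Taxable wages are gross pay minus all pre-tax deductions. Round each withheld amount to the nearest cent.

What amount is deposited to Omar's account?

$633.93

SIMPLE IRA contribution: $828.63 × 0.06 = $49.72
401(k) contribution: $828.63 × 0.0485 = $40.19
Pre-tax total = $49.72 + $40.19 = $89.91
Taxable wages = $828.63 − $89.91 = $738.72
Municipal income tax: $738.72 × 0.012 = $8.86
State disability insurance: $828.63 × 0.009 = $7.46
Garnishment: $828.63 × 0.05 = $41.43
Vision plan: $47.04
(Employer's $97.94 toward vision plan is not withheld from the employee.)
Total deductions = $49.72 + $40.19 + $8.86 + $7.46 + $41.43 + $47.04 = $194.70
Net pay = $828.63 − $194.70 = $633.93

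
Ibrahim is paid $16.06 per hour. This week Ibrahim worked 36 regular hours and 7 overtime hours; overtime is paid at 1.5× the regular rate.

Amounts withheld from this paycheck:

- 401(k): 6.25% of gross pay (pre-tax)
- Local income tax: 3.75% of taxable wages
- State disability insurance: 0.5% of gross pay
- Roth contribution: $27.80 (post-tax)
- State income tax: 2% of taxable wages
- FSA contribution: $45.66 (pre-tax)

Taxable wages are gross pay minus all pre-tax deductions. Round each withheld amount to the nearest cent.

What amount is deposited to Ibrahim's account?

$585.30

Regular pay: 36 × $16.06 = $578.16
Overtime pay: 7 × $16.06 × 1.5 = $168.63
Gross pay = $578.16 + $168.63 = $746.79
FSA contribution: $45.66
401(k): $746.79 × 0.0625 = $46.67
Pre-tax total = $45.66 + $46.67 = $92.33
Taxable wages = $746.79 − $92.33 = $654.46
Local income tax: $654.46 × 0.0375 = $24.54
State income tax: $654.46 × 0.02 = $13.09
State disability insurance: $746.79 × 0.005 = $3.73
Roth contribution: $27.80
Total deductions = $45.66 + $46.67 + $24.54 + $13.09 + $3.73 + $27.80 = $161.49
Net pay = $746.79 − $161.49 = $585.30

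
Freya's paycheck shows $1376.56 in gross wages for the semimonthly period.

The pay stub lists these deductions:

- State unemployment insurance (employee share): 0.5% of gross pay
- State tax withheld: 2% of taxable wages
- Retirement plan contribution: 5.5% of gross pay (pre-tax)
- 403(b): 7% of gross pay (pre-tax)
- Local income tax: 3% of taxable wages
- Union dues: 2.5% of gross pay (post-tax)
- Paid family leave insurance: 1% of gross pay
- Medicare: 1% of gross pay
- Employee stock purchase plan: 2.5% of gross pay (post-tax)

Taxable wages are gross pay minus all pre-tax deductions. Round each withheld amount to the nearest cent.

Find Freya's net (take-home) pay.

$1041.03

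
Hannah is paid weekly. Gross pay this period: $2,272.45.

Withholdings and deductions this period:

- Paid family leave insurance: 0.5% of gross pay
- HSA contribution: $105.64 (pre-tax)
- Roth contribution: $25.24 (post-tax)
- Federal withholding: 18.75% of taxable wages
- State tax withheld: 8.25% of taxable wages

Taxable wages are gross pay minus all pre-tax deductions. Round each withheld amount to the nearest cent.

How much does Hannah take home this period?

$1,545.17

HSA contribution: $105.64
Taxable wages = $2,272.45 − $105.64 = $2,166.81
Federal withholding: $2,166.81 × 0.1875 = $406.28
State tax withheld: $2,166.81 × 0.0825 = $178.76
Paid family leave insurance: $2,272.45 × 0.005 = $11.36
Roth contribution: $25.24
Total deductions = $105.64 + $406.28 + $178.76 + $11.36 + $25.24 = $727.28
Net pay = $2,272.45 − $727.28 = $1,545.17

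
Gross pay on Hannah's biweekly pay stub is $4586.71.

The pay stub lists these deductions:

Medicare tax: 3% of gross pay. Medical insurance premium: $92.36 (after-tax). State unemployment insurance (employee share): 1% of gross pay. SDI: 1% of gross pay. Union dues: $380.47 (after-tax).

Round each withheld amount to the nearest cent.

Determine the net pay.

State unemployment insurance (employee share): $4586.71 × 0.01 = $45.87
SDI: $4586.71 × 0.01 = $45.87
Medicare tax: $4586.71 × 0.03 = $137.60
Medical insurance premium: $92.36
Union dues: $380.47
Total deductions = $45.87 + $45.87 + $137.60 + $92.36 + $380.47 = $702.17
Net pay = $4586.71 − $702.17 = $3884.54

$3884.54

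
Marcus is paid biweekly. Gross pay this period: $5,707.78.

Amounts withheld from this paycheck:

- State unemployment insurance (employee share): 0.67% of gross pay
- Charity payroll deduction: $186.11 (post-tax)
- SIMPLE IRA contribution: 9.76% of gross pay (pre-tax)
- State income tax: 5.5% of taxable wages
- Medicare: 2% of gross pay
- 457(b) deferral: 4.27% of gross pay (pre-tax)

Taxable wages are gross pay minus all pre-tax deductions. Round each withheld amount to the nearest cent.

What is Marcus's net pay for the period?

$4,298.59

SIMPLE IRA contribution: $5,707.78 × 0.0976 = $557.08
457(b) deferral: $5,707.78 × 0.0427 = $243.72
Pre-tax total = $557.08 + $243.72 = $800.80
Taxable wages = $5,707.78 − $800.80 = $4,906.98
State income tax: $4,906.98 × 0.055 = $269.88
State unemployment insurance (employee share): $5,707.78 × 0.0067 = $38.24
Medicare: $5,707.78 × 0.02 = $114.16
Charity payroll deduction: $186.11
Total deductions = $557.08 + $243.72 + $269.88 + $38.24 + $114.16 + $186.11 = $1,409.19
Net pay = $5,707.78 − $1,409.19 = $4,298.59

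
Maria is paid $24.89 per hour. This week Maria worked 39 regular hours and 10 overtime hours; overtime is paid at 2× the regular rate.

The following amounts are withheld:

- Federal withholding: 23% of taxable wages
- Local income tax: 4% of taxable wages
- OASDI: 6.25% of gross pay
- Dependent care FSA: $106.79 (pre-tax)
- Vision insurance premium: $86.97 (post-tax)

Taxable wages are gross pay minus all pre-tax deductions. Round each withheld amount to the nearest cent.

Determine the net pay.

$815.30

Regular pay: 39 × $24.89 = $970.71
Overtime pay: 10 × $24.89 × 2 = $497.80
Gross pay = $970.71 + $497.80 = $1,468.51
Dependent care FSA: $106.79
Taxable wages = $1,468.51 − $106.79 = $1,361.72
Local income tax: $1,361.72 × 0.04 = $54.47
Federal withholding: $1,361.72 × 0.23 = $313.20
OASDI: $1,468.51 × 0.0625 = $91.78
Vision insurance premium: $86.97
Total deductions = $106.79 + $54.47 + $313.20 + $91.78 + $86.97 = $653.21
Net pay = $1,468.51 − $653.21 = $815.30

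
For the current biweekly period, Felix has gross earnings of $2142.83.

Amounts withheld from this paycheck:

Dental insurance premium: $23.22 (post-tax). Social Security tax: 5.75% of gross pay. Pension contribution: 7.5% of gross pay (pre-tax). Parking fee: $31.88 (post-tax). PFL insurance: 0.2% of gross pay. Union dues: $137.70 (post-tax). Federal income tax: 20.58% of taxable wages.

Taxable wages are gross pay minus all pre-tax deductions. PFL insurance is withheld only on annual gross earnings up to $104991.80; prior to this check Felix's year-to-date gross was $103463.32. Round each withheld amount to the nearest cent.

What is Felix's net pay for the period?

$1255.13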